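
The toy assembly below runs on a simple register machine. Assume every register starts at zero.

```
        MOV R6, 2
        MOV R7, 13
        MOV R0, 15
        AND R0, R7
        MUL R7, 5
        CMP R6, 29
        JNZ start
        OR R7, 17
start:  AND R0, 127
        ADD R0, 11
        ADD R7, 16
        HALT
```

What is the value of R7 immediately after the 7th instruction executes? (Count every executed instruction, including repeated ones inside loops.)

after MOV R6, 2: R6=2
after MOV R7, 13: R7=13
after MOV R0, 15: R0=15
after AND R0, R7: R0=15&13=13
after MUL R7, 5: R7=13*5=65
CMP R6, 29  (cmp 2,29)
JNZ start: taken
After step 7: R7 = 65.

65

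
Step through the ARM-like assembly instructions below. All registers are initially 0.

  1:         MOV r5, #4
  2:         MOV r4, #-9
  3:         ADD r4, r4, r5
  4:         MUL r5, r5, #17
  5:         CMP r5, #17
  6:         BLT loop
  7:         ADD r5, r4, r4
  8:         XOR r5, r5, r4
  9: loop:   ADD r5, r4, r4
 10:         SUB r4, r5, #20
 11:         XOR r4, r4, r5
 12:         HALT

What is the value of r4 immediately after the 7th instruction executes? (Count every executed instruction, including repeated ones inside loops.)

after MOV r5, #4: r5=4
after MOV r4, #-9: r4=-9
after ADD r4, r4, r5: r4=(-9)+4=-5
after MUL r5, r5, #17: r5=4*17=68
CMP r5, #17  (cmp 68,17)
BLT loop: not taken
after ADD r5, r4, r4: r5=(-5)+(-5)=-10
After step 7: r4 = -5.

-5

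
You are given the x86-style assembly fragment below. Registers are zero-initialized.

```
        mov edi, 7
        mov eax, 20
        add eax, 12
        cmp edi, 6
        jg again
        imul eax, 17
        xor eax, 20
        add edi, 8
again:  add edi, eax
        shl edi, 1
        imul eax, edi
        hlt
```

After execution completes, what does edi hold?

edi=7
eax=20
eax=20+12=32
cmp edi, 6  (cmp 7,6)
jg again: taken
edi=7+32=39
edi=39<<1=78
eax=32*78=2496
halt.

78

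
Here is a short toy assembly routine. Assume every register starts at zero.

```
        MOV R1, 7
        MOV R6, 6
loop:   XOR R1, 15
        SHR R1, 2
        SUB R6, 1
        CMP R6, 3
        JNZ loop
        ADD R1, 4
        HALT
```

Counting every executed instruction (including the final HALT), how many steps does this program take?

R1=7
R6=6
R1=7^15=8
R1=8>>2=2
R6=6-1=5
CMP R6, 3  (cmp 5,3)
JNZ loop: taken
R1=2^15=13
R1=13>>2=3
R6=5-1=4
CMP R6, 3  (cmp 4,3)
JNZ loop: taken
R1=3^15=12
R1=12>>2=3
R6=4-1=3
CMP R6, 3  (cmp 3,3)
JNZ loop: not taken
R1=3+4=7
halt.
Total executed instructions: 19.

19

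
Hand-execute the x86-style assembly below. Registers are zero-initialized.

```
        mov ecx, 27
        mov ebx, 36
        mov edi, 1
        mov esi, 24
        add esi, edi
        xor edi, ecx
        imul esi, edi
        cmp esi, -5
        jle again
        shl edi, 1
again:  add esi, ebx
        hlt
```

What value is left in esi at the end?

mov ecx, 27 → ecx=27
mov ebx, 36 → ebx=36
mov edi, 1 → edi=1
mov esi, 24 → esi=24
add esi, edi → esi=24+1=25
xor edi, ecx → edi=1^27=26
imul esi, edi → esi=25*26=650
cmp esi, -5  (cmp 650,-5)
jle again: not taken
shl edi, 1 → edi=26<<1=52
add esi, ebx → esi=650+36=686
halt.

686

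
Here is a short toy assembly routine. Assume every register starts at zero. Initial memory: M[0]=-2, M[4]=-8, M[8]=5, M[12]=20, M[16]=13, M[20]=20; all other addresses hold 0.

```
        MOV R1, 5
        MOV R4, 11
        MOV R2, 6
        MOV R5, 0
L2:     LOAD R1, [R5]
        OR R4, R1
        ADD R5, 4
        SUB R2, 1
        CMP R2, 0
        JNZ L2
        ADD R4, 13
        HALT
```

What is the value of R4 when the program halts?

R1=5
R4=11
R2=6
R5=0
R1=M[0]=-2
R4=11|(-2)=-1
R5=0+4=4
R2=6-1=5
CMP R2, 0  (cmp 5,0)
JNZ L2: taken
R1=M[4]=-8
R4=(-1)|(-8)=-1
R5=4+4=8
R2=5-1=4
CMP R2, 0  (cmp 4,0)
JNZ L2: taken
R1=M[8]=5
R4=(-1)|5=-1
R5=8+4=12
R2=4-1=3
CMP R2, 0  (cmp 3,0)
JNZ L2: taken
R1=M[12]=20
R4=(-1)|20=-1
R5=12+4=16
R2=3-1=2
CMP R2, 0  (cmp 2,0)
JNZ L2: taken
R1=M[16]=13
R4=(-1)|13=-1
R5=16+4=20
R2=2-1=1
CMP R2, 0  (cmp 1,0)
JNZ L2: taken
R1=M[20]=20
R4=(-1)|20=-1
R5=20+4=24
R2=1-1=0
CMP R2, 0  (cmp 0,0)
JNZ L2: not taken
R4=(-1)+13=12
halt.

12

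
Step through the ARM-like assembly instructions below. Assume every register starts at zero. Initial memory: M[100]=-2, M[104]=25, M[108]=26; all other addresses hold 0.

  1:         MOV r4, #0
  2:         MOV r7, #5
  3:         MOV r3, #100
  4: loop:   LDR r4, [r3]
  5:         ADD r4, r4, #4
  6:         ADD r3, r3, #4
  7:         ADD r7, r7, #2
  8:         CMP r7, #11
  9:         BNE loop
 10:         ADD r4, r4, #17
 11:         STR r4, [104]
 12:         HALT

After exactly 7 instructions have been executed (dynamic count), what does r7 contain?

7

r4=0
r7=5
r3=100
r4=M[100]=-2
r4=(-2)+4=2
r3=100+4=104
r7=5+2=7
After step 7: r7 = 7.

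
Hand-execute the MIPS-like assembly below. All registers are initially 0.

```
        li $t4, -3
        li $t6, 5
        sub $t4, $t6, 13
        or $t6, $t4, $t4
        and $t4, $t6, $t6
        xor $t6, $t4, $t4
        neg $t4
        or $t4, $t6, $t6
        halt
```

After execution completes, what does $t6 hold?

0

$t4=-3
$t6=5
$t4=5-13=-8
$t6=(-8)|(-8)=-8
$t4=(-8)&(-8)=-8
$t6=(-8)^(-8)=0
$t4=-(-8)=8
$t4=0|0=0
halt.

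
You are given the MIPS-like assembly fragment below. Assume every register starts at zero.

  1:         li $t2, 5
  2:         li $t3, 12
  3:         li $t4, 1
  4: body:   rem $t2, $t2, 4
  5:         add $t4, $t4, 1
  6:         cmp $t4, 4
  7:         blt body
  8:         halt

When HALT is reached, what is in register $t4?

$t2=5
$t3=12
$t4=1
$t2=5%4=1
$t4=1+1=2
cmp $t4, 4  (cmp 2,4)
blt body: taken
$t2=1%4=1
$t4=2+1=3
cmp $t4, 4  (cmp 3,4)
blt body: taken
$t2=1%4=1
$t4=3+1=4
cmp $t4, 4  (cmp 4,4)
blt body: not taken
halt.

4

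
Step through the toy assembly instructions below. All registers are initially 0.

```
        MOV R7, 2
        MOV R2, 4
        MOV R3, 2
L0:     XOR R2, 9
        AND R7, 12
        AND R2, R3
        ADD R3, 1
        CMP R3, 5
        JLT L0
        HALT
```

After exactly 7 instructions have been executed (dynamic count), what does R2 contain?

after MOV R7, 2: R7=2
after MOV R2, 4: R2=4
after MOV R3, 2: R3=2
after XOR R2, 9: R2=4^9=13
after AND R7, 12: R7=2&12=0
after AND R2, R3: R2=13&2=0
after ADD R3, 1: R3=2+1=3
After step 7: R2 = 0.

0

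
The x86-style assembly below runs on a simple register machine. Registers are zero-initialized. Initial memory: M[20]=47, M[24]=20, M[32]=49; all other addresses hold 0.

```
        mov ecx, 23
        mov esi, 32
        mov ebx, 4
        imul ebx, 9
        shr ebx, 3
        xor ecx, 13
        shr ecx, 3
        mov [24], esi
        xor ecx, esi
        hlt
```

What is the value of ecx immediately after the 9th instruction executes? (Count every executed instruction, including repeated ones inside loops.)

ecx=23
esi=32
ebx=4
ebx=4*9=36
ebx=36>>3=4
ecx=23^13=26
ecx=26>>3=3
mov [24], esi → M[24]=32
ecx=3^32=35
After step 9: ecx = 35.

35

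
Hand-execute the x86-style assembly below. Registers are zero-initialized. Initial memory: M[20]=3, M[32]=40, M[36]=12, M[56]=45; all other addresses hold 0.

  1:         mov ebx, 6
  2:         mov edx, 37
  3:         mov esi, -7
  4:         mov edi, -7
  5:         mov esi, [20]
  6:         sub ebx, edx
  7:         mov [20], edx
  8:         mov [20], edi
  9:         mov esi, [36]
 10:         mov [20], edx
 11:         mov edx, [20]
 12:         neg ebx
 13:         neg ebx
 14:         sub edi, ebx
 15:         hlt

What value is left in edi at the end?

24

after mov ebx, 6: ebx=6
after mov edx, 37: edx=37
after mov esi, -7: esi=-7
after mov edi, -7: edi=-7
after mov esi, [20]: esi=M[20]=3
after sub ebx, edx: ebx=6-37=-31
mov [20], edx → M[20]=37
mov [20], edi → M[20]=-7
after mov esi, [36]: esi=M[36]=12
mov [20], edx → M[20]=37
after mov edx, [20]: edx=M[20]=37
after neg ebx: ebx=-(-31)=31
after neg ebx: ebx=-(31)=-31
after sub edi, ebx: edi=(-7)-(-31)=24
halt.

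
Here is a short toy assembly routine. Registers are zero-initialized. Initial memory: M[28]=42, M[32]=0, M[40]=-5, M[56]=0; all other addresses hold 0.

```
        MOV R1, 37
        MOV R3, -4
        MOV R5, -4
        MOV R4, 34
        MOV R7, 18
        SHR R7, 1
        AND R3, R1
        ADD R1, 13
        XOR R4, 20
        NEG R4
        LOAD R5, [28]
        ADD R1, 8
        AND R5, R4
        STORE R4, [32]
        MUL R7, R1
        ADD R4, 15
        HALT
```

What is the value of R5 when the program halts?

MOV R1, 37 → R1=37
MOV R3, -4 → R3=-4
MOV R5, -4 → R5=-4
MOV R4, 34 → R4=34
MOV R7, 18 → R7=18
SHR R7, 1 → R7=18>>1=9
AND R3, R1 → R3=(-4)&37=36
ADD R1, 13 → R1=37+13=50
XOR R4, 20 → R4=34^20=54
NEG R4 → R4=-(54)=-54
LOAD R5, [28] → R5=M[28]=42
ADD R1, 8 → R1=50+8=58
AND R5, R4 → R5=42&(-54)=10
STORE R4, [32] → M[32]=-54
MUL R7, R1 → R7=9*58=522
ADD R4, 15 → R4=(-54)+15=-39
halt.

10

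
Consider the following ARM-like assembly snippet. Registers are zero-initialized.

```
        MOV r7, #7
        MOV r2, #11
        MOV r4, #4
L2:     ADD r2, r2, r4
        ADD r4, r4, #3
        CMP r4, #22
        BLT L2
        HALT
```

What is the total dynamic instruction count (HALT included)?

r7=7
r2=11
r4=4
r2=11+4=15
r4=4+3=7
CMP r4, #22  (cmp 7,22)
BLT L2: taken
r2=15+7=22
r4=7+3=10
CMP r4, #22  (cmp 10,22)
BLT L2: taken
r2=22+10=32
r4=10+3=13
CMP r4, #22  (cmp 13,22)
BLT L2: taken
r2=32+13=45
r4=13+3=16
CMP r4, #22  (cmp 16,22)
BLT L2: taken
r2=45+16=61
r4=16+3=19
CMP r4, #22  (cmp 19,22)
BLT L2: taken
r2=61+19=80
r4=19+3=22
CMP r4, #22  (cmp 22,22)
BLT L2: not taken
halt.
Total executed instructions: 28.

28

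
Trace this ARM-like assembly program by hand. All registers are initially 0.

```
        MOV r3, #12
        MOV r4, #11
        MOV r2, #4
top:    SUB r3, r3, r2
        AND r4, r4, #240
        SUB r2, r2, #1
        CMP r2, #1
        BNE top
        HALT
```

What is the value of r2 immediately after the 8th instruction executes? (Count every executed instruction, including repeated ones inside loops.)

r3=12
r4=11
r2=4
r3=12-4=8
r4=11&240=0
r2=4-1=3
CMP r2, #1  (cmp 3,1)
BNE top: taken
After step 8: r2 = 3.

3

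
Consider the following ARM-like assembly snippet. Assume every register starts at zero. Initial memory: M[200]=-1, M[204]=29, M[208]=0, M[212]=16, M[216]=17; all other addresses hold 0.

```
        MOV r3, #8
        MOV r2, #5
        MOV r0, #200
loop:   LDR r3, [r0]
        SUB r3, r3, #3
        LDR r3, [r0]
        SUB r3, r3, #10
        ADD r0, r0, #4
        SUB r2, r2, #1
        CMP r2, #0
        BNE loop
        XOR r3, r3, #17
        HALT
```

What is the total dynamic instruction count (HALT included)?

r3=8
r2=5
r0=200
r3=M[200]=-1
r3=(-1)-3=-4
r3=M[200]=-1
r3=(-1)-10=-11
r0=200+4=204
r2=5-1=4
CMP r2, #0  (cmp 4,0)
BNE loop: taken
r3=M[204]=29
r3=29-3=26
r3=M[204]=29
r3=29-10=19
r0=204+4=208
r2=4-1=3
CMP r2, #0  (cmp 3,0)
BNE loop: taken
r3=M[208]=0
r3=0-3=-3
r3=M[208]=0
r3=0-10=-10
r0=208+4=212
r2=3-1=2
CMP r2, #0  (cmp 2,0)
BNE loop: taken
r3=M[212]=16
r3=16-3=13
r3=M[212]=16
r3=16-10=6
r0=212+4=216
r2=2-1=1
CMP r2, #0  (cmp 1,0)
BNE loop: taken
r3=M[216]=17
r3=17-3=14
r3=M[216]=17
r3=17-10=7
r0=216+4=220
r2=1-1=0
CMP r2, #0  (cmp 0,0)
BNE loop: not taken
r3=7^17=22
halt.
Total executed instructions: 45.

45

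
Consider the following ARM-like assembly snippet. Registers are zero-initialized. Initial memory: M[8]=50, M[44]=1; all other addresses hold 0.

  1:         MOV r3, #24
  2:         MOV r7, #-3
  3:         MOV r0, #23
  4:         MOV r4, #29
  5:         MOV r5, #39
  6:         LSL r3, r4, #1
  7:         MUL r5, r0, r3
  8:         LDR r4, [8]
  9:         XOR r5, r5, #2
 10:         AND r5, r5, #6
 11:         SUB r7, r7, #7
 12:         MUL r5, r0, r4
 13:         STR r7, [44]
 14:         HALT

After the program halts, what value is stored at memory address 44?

r3=24
r7=-3
r0=23
r4=29
r5=39
r3=29<<1=58
r5=23*58=1334
r4=M[8]=50
r5=1334^2=1332
r5=1332&6=4
r7=(-3)-7=-10
r5=23*50=1150
STR r7, [44] → M[44]=-10
halt.

-10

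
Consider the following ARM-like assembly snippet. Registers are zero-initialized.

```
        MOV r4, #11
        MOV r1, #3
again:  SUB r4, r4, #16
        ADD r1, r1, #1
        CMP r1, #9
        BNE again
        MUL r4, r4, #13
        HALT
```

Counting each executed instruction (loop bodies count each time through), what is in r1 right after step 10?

MOV r4, #11 → r4=11
MOV r1, #3 → r1=3
SUB r4, r4, #16 → r4=11-16=-5
ADD r1, r1, #1 → r1=3+1=4
CMP r1, #9  (cmp 4,9)
BNE again: taken
SUB r4, r4, #16 → r4=(-5)-16=-21
ADD r1, r1, #1 → r1=4+1=5
CMP r1, #9  (cmp 5,9)
BNE again: taken
After step 10: r1 = 5.

5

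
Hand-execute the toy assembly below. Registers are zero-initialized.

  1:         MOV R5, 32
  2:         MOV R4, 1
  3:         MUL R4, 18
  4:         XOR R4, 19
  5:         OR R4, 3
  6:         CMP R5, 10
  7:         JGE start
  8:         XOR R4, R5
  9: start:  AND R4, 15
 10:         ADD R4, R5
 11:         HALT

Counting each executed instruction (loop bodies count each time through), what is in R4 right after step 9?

R5=32
R4=1
R4=1*18=18
R4=18^19=1
R4=1|3=3
CMP R5, 10  (cmp 32,10)
JGE start: taken
R4=3&15=3
R4=3+32=35
After step 9: R4 = 35.

35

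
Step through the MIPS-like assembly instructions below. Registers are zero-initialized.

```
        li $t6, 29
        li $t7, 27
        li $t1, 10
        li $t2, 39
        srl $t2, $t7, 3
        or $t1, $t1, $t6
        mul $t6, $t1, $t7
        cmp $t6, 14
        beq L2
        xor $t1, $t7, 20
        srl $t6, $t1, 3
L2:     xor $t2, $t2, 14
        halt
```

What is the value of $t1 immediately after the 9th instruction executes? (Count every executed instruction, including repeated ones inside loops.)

li $t6, 29 → $t6=29
li $t7, 27 → $t7=27
li $t1, 10 → $t1=10
li $t2, 39 → $t2=39
srl $t2, $t7, 3 → $t2=27>>3=3
or $t1, $t1, $t6 → $t1=10|29=31
mul $t6, $t1, $t7 → $t6=31*27=837
cmp $t6, 14  (cmp 837,14)
beq L2: not taken
After step 9: $t1 = 31.

31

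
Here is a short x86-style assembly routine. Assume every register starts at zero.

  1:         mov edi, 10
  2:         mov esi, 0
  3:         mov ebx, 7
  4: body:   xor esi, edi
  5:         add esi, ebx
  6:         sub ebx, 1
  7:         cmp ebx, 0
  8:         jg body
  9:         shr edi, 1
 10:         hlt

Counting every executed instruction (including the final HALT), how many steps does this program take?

edi=10
esi=0
ebx=7
esi=0^10=10
esi=10+7=17
ebx=7-1=6
cmp ebx, 0  (cmp 6,0)
jg body: taken
esi=17^10=27
esi=27+6=33
ebx=6-1=5
cmp ebx, 0  (cmp 5,0)
jg body: taken
esi=33^10=43
esi=43+5=48
ebx=5-1=4
cmp ebx, 0  (cmp 4,0)
jg body: taken
esi=48^10=58
esi=58+4=62
ebx=4-1=3
cmp ebx, 0  (cmp 3,0)
jg body: taken
esi=62^10=52
esi=52+3=55
ebx=3-1=2
cmp ebx, 0  (cmp 2,0)
jg body: taken
esi=55^10=61
esi=61+2=63
ebx=2-1=1
cmp ebx, 0  (cmp 1,0)
jg body: taken
esi=63^10=53
esi=53+1=54
ebx=1-1=0
cmp ebx, 0  (cmp 0,0)
jg body: not taken
edi=10>>1=5
halt.
Total executed instructions: 40.

40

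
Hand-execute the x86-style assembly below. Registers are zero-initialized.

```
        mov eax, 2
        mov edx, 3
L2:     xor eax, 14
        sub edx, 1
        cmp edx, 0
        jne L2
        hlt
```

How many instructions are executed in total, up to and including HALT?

15

mov eax, 2 → eax=2
mov edx, 3 → edx=3
xor eax, 14 → eax=2^14=12
sub edx, 1 → edx=3-1=2
cmp edx, 0  (cmp 2,0)
jne L2: taken
xor eax, 14 → eax=12^14=2
sub edx, 1 → edx=2-1=1
cmp edx, 0  (cmp 1,0)
jne L2: taken
xor eax, 14 → eax=2^14=12
sub edx, 1 → edx=1-1=0
cmp edx, 0  (cmp 0,0)
jne L2: not taken
halt.
Total executed instructions: 15.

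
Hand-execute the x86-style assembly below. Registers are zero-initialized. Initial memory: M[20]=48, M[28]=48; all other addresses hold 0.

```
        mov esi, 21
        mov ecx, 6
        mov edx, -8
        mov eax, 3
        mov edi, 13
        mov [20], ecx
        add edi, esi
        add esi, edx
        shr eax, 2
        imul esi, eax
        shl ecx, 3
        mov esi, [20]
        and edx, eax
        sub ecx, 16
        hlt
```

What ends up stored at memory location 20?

mov esi, 21 → esi=21
mov ecx, 6 → ecx=6
mov edx, -8 → edx=-8
mov eax, 3 → eax=3
mov edi, 13 → edi=13
mov [20], ecx → M[20]=6
add edi, esi → edi=13+21=34
add esi, edx → esi=21+(-8)=13
shr eax, 2 → eax=3>>2=0
imul esi, eax → esi=13*0=0
shl ecx, 3 → ecx=6<<3=48
mov esi, [20] → esi=M[20]=6
and edx, eax → edx=(-8)&0=0
sub ecx, 16 → ecx=48-16=32
halt.

6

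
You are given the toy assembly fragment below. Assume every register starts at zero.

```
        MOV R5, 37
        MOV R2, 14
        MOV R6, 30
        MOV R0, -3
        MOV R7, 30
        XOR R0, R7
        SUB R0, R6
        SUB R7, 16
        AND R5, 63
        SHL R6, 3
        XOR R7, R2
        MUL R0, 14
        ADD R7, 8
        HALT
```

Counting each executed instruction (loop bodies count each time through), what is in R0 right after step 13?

MOV R5, 37 → R5=37
MOV R2, 14 → R2=14
MOV R6, 30 → R6=30
MOV R0, -3 → R0=-3
MOV R7, 30 → R7=30
XOR R0, R7 → R0=(-3)^30=-29
SUB R0, R6 → R0=(-29)-30=-59
SUB R7, 16 → R7=30-16=14
AND R5, 63 → R5=37&63=37
SHL R6, 3 → R6=30<<3=240
XOR R7, R2 → R7=14^14=0
MUL R0, 14 → R0=(-59)*14=-826
ADD R7, 8 → R7=0+8=8
After step 13: R0 = -826.

-826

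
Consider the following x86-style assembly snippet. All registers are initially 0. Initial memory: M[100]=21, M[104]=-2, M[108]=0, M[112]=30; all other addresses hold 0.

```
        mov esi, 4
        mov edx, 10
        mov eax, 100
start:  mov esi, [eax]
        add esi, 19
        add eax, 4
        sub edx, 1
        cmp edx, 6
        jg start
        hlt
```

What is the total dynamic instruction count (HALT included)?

28

mov esi, 4 → esi=4
mov edx, 10 → edx=10
mov eax, 100 → eax=100
mov esi, [eax] → esi=M[100]=21
add esi, 19 → esi=21+19=40
add eax, 4 → eax=100+4=104
sub edx, 1 → edx=10-1=9
cmp edx, 6  (cmp 9,6)
jg start: taken
mov esi, [eax] → esi=M[104]=-2
add esi, 19 → esi=(-2)+19=17
add eax, 4 → eax=104+4=108
sub edx, 1 → edx=9-1=8
cmp edx, 6  (cmp 8,6)
jg start: taken
mov esi, [eax] → esi=M[108]=0
add esi, 19 → esi=0+19=19
add eax, 4 → eax=108+4=112
sub edx, 1 → edx=8-1=7
cmp edx, 6  (cmp 7,6)
jg start: taken
mov esi, [eax] → esi=M[112]=30
add esi, 19 → esi=30+19=49
add eax, 4 → eax=112+4=116
sub edx, 1 → edx=7-1=6
cmp edx, 6  (cmp 6,6)
jg start: not taken
halt.
Total executed instructions: 28.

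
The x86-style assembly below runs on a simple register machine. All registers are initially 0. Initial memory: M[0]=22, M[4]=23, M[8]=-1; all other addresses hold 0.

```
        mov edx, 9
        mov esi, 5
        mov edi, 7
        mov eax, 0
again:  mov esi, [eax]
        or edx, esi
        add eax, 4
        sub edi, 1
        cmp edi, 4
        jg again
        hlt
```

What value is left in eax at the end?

edx=9
esi=5
edi=7
eax=0
esi=M[0]=22
edx=9|22=31
eax=0+4=4
edi=7-1=6
cmp edi, 4  (cmp 6,4)
jg again: taken
esi=M[4]=23
edx=31|23=31
eax=4+4=8
edi=6-1=5
cmp edi, 4  (cmp 5,4)
jg again: taken
esi=M[8]=-1
edx=31|(-1)=-1
eax=8+4=12
edi=5-1=4
cmp edi, 4  (cmp 4,4)
jg again: not taken
halt.

12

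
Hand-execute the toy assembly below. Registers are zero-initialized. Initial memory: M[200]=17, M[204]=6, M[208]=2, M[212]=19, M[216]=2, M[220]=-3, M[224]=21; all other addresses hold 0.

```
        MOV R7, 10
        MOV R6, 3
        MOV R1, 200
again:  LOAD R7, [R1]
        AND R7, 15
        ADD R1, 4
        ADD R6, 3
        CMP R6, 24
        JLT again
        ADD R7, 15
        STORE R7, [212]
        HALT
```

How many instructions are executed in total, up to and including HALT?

after MOV R7, 10: R7=10
after MOV R6, 3: R6=3
after MOV R1, 200: R1=200
after LOAD R7, [R1]: R7=M[200]=17
after AND R7, 15: R7=17&15=1
after ADD R1, 4: R1=200+4=204
after ADD R6, 3: R6=3+3=6
CMP R6, 24  (cmp 6,24)
JLT again: taken
after LOAD R7, [R1]: R7=M[204]=6
after AND R7, 15: R7=6&15=6
after ADD R1, 4: R1=204+4=208
after ADD R6, 3: R6=6+3=9
CMP R6, 24  (cmp 9,24)
JLT again: taken
after LOAD R7, [R1]: R7=M[208]=2
after AND R7, 15: R7=2&15=2
after ADD R1, 4: R1=208+4=212
after ADD R6, 3: R6=9+3=12
CMP R6, 24  (cmp 12,24)
JLT again: taken
after LOAD R7, [R1]: R7=M[212]=19
after AND R7, 15: R7=19&15=3
after ADD R1, 4: R1=212+4=216
after ADD R6, 3: R6=12+3=15
CMP R6, 24  (cmp 15,24)
JLT again: taken
after LOAD R7, [R1]: R7=M[216]=2
after AND R7, 15: R7=2&15=2
after ADD R1, 4: R1=216+4=220
after ADD R6, 3: R6=15+3=18
CMP R6, 24  (cmp 18,24)
JLT again: taken
after LOAD R7, [R1]: R7=M[220]=-3
after AND R7, 15: R7=(-3)&15=13
after ADD R1, 4: R1=220+4=224
after ADD R6, 3: R6=18+3=21
CMP R6, 24  (cmp 21,24)
JLT again: taken
after LOAD R7, [R1]: R7=M[224]=21
after AND R7, 15: R7=21&15=5
after ADD R1, 4: R1=224+4=228
after ADD R6, 3: R6=21+3=24
CMP R6, 24  (cmp 24,24)
JLT again: not taken
after ADD R7, 15: R7=5+15=20
STORE R7, [212] → M[212]=20
halt.
Total executed instructions: 48.

48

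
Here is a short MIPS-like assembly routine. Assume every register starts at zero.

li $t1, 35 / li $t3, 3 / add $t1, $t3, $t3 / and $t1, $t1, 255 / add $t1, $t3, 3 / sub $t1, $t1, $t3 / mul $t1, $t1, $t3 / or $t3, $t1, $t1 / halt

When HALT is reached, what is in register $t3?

9

li $t1, 35 → $t1=35
li $t3, 3 → $t3=3
add $t1, $t3, $t3 → $t1=3+3=6
and $t1, $t1, 255 → $t1=6&255=6
add $t1, $t3, 3 → $t1=3+3=6
sub $t1, $t1, $t3 → $t1=6-3=3
mul $t1, $t1, $t3 → $t1=3*3=9
or $t3, $t1, $t1 → $t3=9|9=9
halt.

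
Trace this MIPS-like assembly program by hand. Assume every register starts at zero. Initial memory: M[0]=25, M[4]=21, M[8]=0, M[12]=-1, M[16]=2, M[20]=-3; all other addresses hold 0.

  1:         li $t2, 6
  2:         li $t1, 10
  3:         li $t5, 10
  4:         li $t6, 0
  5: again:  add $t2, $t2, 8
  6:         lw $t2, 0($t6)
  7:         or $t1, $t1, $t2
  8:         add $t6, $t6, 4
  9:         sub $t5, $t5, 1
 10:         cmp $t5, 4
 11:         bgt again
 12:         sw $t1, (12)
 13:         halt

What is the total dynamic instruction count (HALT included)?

48

$t2=6
$t1=10
$t5=10
$t6=0
$t2=6+8=14
$t2=M[0]=25
$t1=10|25=27
$t6=0+4=4
$t5=10-1=9
cmp $t5, 4  (cmp 9,4)
bgt again: taken
$t2=25+8=33
$t2=M[4]=21
$t1=27|21=31
$t6=4+4=8
$t5=9-1=8
cmp $t5, 4  (cmp 8,4)
bgt again: taken
$t2=21+8=29
$t2=M[8]=0
$t1=31|0=31
$t6=8+4=12
$t5=8-1=7
cmp $t5, 4  (cmp 7,4)
bgt again: taken
$t2=0+8=8
$t2=M[12]=-1
$t1=31|(-1)=-1
$t6=12+4=16
$t5=7-1=6
cmp $t5, 4  (cmp 6,4)
bgt again: taken
$t2=(-1)+8=7
$t2=M[16]=2
$t1=(-1)|2=-1
$t6=16+4=20
$t5=6-1=5
cmp $t5, 4  (cmp 5,4)
bgt again: taken
$t2=2+8=10
$t2=M[20]=-3
$t1=(-1)|(-3)=-1
$t6=20+4=24
$t5=5-1=4
cmp $t5, 4  (cmp 4,4)
bgt again: not taken
sw $t1, (12) → M[12]=-1
halt.
Total executed instructions: 48.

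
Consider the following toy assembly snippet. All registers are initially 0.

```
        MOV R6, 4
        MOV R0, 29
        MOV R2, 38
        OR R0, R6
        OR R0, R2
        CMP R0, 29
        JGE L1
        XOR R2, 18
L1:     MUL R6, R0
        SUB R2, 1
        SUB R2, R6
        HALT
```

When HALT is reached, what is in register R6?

252

MOV R6, 4 → R6=4
MOV R0, 29 → R0=29
MOV R2, 38 → R2=38
OR R0, R6 → R0=29|4=29
OR R0, R2 → R0=29|38=63
CMP R0, 29  (cmp 63,29)
JGE L1: taken
MUL R6, R0 → R6=4*63=252
SUB R2, 1 → R2=38-1=37
SUB R2, R6 → R2=37-252=-215
halt.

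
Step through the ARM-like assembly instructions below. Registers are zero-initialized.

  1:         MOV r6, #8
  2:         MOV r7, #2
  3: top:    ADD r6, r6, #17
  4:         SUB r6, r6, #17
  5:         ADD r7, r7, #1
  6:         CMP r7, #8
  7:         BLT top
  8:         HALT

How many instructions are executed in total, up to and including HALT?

33

r6=8
r7=2
r6=8+17=25
r6=25-17=8
r7=2+1=3
CMP r7, #8  (cmp 3,8)
BLT top: taken
r6=8+17=25
r6=25-17=8
r7=3+1=4
CMP r7, #8  (cmp 4,8)
BLT top: taken
r6=8+17=25
r6=25-17=8
r7=4+1=5
CMP r7, #8  (cmp 5,8)
BLT top: taken
r6=8+17=25
r6=25-17=8
r7=5+1=6
CMP r7, #8  (cmp 6,8)
BLT top: taken
r6=8+17=25
r6=25-17=8
r7=6+1=7
CMP r7, #8  (cmp 7,8)
BLT top: taken
r6=8+17=25
r6=25-17=8
r7=7+1=8
CMP r7, #8  (cmp 8,8)
BLT top: not taken
halt.
Total executed instructions: 33.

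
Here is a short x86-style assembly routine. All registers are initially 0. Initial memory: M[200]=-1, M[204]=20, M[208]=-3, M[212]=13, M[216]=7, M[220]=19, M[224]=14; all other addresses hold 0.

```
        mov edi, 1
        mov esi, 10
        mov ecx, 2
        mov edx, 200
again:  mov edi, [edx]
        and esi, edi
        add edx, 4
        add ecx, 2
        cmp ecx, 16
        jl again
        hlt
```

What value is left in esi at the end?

0

after mov edi, 1: edi=1
after mov esi, 10: esi=10
after mov ecx, 2: ecx=2
after mov edx, 200: edx=200
after mov edi, [edx]: edi=M[200]=-1
after and esi, edi: esi=10&(-1)=10
after add edx, 4: edx=200+4=204
after add ecx, 2: ecx=2+2=4
cmp ecx, 16  (cmp 4,16)
jl again: taken
after mov edi, [edx]: edi=M[204]=20
after and esi, edi: esi=10&20=0
after add edx, 4: edx=204+4=208
after add ecx, 2: ecx=4+2=6
cmp ecx, 16  (cmp 6,16)
jl again: taken
after mov edi, [edx]: edi=M[208]=-3
after and esi, edi: esi=0&(-3)=0
after add edx, 4: edx=208+4=212
after add ecx, 2: ecx=6+2=8
cmp ecx, 16  (cmp 8,16)
jl again: taken
after mov edi, [edx]: edi=M[212]=13
after and esi, edi: esi=0&13=0
after add edx, 4: edx=212+4=216
after add ecx, 2: ecx=8+2=10
cmp ecx, 16  (cmp 10,16)
jl again: taken
after mov edi, [edx]: edi=M[216]=7
after and esi, edi: esi=0&7=0
after add edx, 4: edx=216+4=220
after add ecx, 2: ecx=10+2=12
cmp ecx, 16  (cmp 12,16)
jl again: taken
after mov edi, [edx]: edi=M[220]=19
after and esi, edi: esi=0&19=0
after add edx, 4: edx=220+4=224
after add ecx, 2: ecx=12+2=14
cmp ecx, 16  (cmp 14,16)
jl again: taken
after mov edi, [edx]: edi=M[224]=14
after and esi, edi: esi=0&14=0
after add edx, 4: edx=224+4=228
after add ecx, 2: ecx=14+2=16
cmp ecx, 16  (cmp 16,16)
jl again: not taken
halt.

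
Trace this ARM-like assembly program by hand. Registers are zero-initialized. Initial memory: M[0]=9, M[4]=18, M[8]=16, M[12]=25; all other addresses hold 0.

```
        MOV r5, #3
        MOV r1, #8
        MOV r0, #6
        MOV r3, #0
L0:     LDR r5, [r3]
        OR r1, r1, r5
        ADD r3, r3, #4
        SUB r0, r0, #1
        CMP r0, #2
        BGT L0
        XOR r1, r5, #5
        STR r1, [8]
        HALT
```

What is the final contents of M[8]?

after MOV r5, #3: r5=3
after MOV r1, #8: r1=8
after MOV r0, #6: r0=6
after MOV r3, #0: r3=0
after LDR r5, [r3]: r5=M[0]=9
after OR r1, r1, r5: r1=8|9=9
after ADD r3, r3, #4: r3=0+4=4
after SUB r0, r0, #1: r0=6-1=5
CMP r0, #2  (cmp 5,2)
BGT L0: taken
after LDR r5, [r3]: r5=M[4]=18
after OR r1, r1, r5: r1=9|18=27
after ADD r3, r3, #4: r3=4+4=8
after SUB r0, r0, #1: r0=5-1=4
CMP r0, #2  (cmp 4,2)
BGT L0: taken
after LDR r5, [r3]: r5=M[8]=16
after OR r1, r1, r5: r1=27|16=27
after ADD r3, r3, #4: r3=8+4=12
after SUB r0, r0, #1: r0=4-1=3
CMP r0, #2  (cmp 3,2)
BGT L0: taken
after LDR r5, [r3]: r5=M[12]=25
after OR r1, r1, r5: r1=27|25=27
after ADD r3, r3, #4: r3=12+4=16
after SUB r0, r0, #1: r0=3-1=2
CMP r0, #2  (cmp 2,2)
BGT L0: not taken
after XOR r1, r5, #5: r1=25^5=28
STR r1, [8] → M[8]=28
halt.

28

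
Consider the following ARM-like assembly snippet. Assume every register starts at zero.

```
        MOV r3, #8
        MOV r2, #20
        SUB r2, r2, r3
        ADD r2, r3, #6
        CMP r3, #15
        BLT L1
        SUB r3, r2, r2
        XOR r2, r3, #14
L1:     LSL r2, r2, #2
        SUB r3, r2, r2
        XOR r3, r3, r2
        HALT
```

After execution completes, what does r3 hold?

after MOV r3, #8: r3=8
after MOV r2, #20: r2=20
after SUB r2, r2, r3: r2=20-8=12
after ADD r2, r3, #6: r2=8+6=14
CMP r3, #15  (cmp 8,15)
BLT L1: taken
after LSL r2, r2, #2: r2=14<<2=56
after SUB r3, r2, r2: r3=56-56=0
after XOR r3, r3, r2: r3=0^56=56
halt.

56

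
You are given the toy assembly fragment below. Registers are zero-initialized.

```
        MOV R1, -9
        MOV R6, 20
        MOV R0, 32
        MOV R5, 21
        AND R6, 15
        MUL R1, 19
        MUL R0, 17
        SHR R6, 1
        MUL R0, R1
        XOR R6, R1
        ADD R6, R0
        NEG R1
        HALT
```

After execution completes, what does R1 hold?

MOV R1, -9 → R1=-9
MOV R6, 20 → R6=20
MOV R0, 32 → R0=32
MOV R5, 21 → R5=21
AND R6, 15 → R6=20&15=4
MUL R1, 19 → R1=(-9)*19=-171
MUL R0, 17 → R0=32*17=544
SHR R6, 1 → R6=4>>1=2
MUL R0, R1 → R0=544*(-171)=-93024
XOR R6, R1 → R6=2^(-171)=-169
ADD R6, R0 → R6=(-169)+(-93024)=-93193
NEG R1 → R1=-(-171)=171
halt.

171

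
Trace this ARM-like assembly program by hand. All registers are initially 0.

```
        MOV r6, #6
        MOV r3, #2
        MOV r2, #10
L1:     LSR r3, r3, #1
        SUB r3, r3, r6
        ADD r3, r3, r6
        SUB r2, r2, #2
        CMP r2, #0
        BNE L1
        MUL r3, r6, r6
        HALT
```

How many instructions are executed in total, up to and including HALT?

35

r6=6
r3=2
r2=10
r3=2>>1=1
r3=1-6=-5
r3=(-5)+6=1
r2=10-2=8
CMP r2, #0  (cmp 8,0)
BNE L1: taken
r3=1>>1=0
r3=0-6=-6
r3=(-6)+6=0
r2=8-2=6
CMP r2, #0  (cmp 6,0)
BNE L1: taken
r3=0>>1=0
r3=0-6=-6
r3=(-6)+6=0
r2=6-2=4
CMP r2, #0  (cmp 4,0)
BNE L1: taken
r3=0>>1=0
r3=0-6=-6
r3=(-6)+6=0
r2=4-2=2
CMP r2, #0  (cmp 2,0)
BNE L1: taken
r3=0>>1=0
r3=0-6=-6
r3=(-6)+6=0
r2=2-2=0
CMP r2, #0  (cmp 0,0)
BNE L1: not taken
r3=6*6=36
halt.
Total executed instructions: 35.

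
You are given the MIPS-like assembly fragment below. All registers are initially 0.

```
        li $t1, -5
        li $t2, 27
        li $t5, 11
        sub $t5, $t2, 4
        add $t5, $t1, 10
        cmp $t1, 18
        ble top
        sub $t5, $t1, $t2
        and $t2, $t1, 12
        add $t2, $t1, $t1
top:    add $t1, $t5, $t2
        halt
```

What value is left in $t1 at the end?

li $t1, -5 → $t1=-5
li $t2, 27 → $t2=27
li $t5, 11 → $t5=11
sub $t5, $t2, 4 → $t5=27-4=23
add $t5, $t1, 10 → $t5=(-5)+10=5
cmp $t1, 18  (cmp -5,18)
ble top: taken
add $t1, $t5, $t2 → $t1=5+27=32
halt.

32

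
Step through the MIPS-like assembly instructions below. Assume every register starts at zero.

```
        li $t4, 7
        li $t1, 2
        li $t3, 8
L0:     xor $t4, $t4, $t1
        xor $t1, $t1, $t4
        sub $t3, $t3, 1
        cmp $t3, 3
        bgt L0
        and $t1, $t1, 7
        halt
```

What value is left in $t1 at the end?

5

$t4=7
$t1=2
$t3=8
$t4=7^2=5
$t1=2^5=7
$t3=8-1=7
cmp $t3, 3  (cmp 7,3)
bgt L0: taken
$t4=5^7=2
$t1=7^2=5
$t3=7-1=6
cmp $t3, 3  (cmp 6,3)
bgt L0: taken
$t4=2^5=7
$t1=5^7=2
$t3=6-1=5
cmp $t3, 3  (cmp 5,3)
bgt L0: taken
$t4=7^2=5
$t1=2^5=7
$t3=5-1=4
cmp $t3, 3  (cmp 4,3)
bgt L0: taken
$t4=5^7=2
$t1=7^2=5
$t3=4-1=3
cmp $t3, 3  (cmp 3,3)
bgt L0: not taken
$t1=5&7=5
halt.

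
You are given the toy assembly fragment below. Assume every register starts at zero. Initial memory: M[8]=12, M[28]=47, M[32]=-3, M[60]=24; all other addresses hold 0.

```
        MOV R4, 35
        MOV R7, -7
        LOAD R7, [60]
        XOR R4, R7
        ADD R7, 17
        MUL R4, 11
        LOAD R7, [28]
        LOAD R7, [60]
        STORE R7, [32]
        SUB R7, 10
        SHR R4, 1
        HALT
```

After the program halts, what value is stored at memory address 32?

24

MOV R4, 35 → R4=35
MOV R7, -7 → R7=-7
LOAD R7, [60] → R7=M[60]=24
XOR R4, R7 → R4=35^24=59
ADD R7, 17 → R7=24+17=41
MUL R4, 11 → R4=59*11=649
LOAD R7, [28] → R7=M[28]=47
LOAD R7, [60] → R7=M[60]=24
STORE R7, [32] → M[32]=24
SUB R7, 10 → R7=24-10=14
SHR R4, 1 → R4=649>>1=324
halt.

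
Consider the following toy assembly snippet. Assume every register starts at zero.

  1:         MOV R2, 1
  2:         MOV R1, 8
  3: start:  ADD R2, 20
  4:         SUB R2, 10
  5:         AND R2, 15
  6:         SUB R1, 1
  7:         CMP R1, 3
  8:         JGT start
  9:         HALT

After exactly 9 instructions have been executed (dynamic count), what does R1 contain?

7

after MOV R2, 1: R2=1
after MOV R1, 8: R1=8
after ADD R2, 20: R2=1+20=21
after SUB R2, 10: R2=21-10=11
after AND R2, 15: R2=11&15=11
after SUB R1, 1: R1=8-1=7
CMP R1, 3  (cmp 7,3)
JGT start: taken
after ADD R2, 20: R2=11+20=31
After step 9: R1 = 7.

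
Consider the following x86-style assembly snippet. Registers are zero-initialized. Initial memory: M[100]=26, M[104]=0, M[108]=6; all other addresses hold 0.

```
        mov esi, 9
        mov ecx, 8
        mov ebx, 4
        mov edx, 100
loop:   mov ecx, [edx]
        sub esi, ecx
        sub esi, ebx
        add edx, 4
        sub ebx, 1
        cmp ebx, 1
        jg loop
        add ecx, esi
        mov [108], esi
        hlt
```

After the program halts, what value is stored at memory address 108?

-32

mov esi, 9 → esi=9
mov ecx, 8 → ecx=8
mov ebx, 4 → ebx=4
mov edx, 100 → edx=100
mov ecx, [edx] → ecx=M[100]=26
sub esi, ecx → esi=9-26=-17
sub esi, ebx → esi=(-17)-4=-21
add edx, 4 → edx=100+4=104
sub ebx, 1 → ebx=4-1=3
cmp ebx, 1  (cmp 3,1)
jg loop: taken
mov ecx, [edx] → ecx=M[104]=0
sub esi, ecx → esi=(-21)-0=-21
sub esi, ebx → esi=(-21)-3=-24
add edx, 4 → edx=104+4=108
sub ebx, 1 → ebx=3-1=2
cmp ebx, 1  (cmp 2,1)
jg loop: taken
mov ecx, [edx] → ecx=M[108]=6
sub esi, ecx → esi=(-24)-6=-30
sub esi, ebx → esi=(-30)-2=-32
add edx, 4 → edx=108+4=112
sub ebx, 1 → ebx=2-1=1
cmp ebx, 1  (cmp 1,1)
jg loop: not taken
add ecx, esi → ecx=6+(-32)=-26
mov [108], esi → M[108]=-32
halt.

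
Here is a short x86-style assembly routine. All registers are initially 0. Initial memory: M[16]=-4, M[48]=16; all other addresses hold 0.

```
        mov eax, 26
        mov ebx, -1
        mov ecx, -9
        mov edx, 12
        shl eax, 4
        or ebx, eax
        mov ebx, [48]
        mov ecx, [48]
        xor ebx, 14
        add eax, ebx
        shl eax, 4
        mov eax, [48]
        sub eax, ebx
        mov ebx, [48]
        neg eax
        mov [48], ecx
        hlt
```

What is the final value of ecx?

eax=26
ebx=-1
ecx=-9
edx=12
eax=26<<4=416
ebx=(-1)|416=-1
ebx=M[48]=16
ecx=M[48]=16
ebx=16^14=30
eax=416+30=446
eax=446<<4=7136
eax=M[48]=16
eax=16-30=-14
ebx=M[48]=16
eax=-(-14)=14
mov [48], ecx → M[48]=16
halt.

16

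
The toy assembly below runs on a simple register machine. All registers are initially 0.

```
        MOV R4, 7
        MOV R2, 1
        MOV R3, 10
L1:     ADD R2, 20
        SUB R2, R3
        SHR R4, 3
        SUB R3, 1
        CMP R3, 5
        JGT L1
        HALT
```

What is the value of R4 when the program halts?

0

after MOV R4, 7: R4=7
after MOV R2, 1: R2=1
after MOV R3, 10: R3=10
after ADD R2, 20: R2=1+20=21
after SUB R2, R3: R2=21-10=11
after SHR R4, 3: R4=7>>3=0
after SUB R3, 1: R3=10-1=9
CMP R3, 5  (cmp 9,5)
JGT L1: taken
after ADD R2, 20: R2=11+20=31
after SUB R2, R3: R2=31-9=22
after SHR R4, 3: R4=0>>3=0
after SUB R3, 1: R3=9-1=8
CMP R3, 5  (cmp 8,5)
JGT L1: taken
after ADD R2, 20: R2=22+20=42
after SUB R2, R3: R2=42-8=34
after SHR R4, 3: R4=0>>3=0
after SUB R3, 1: R3=8-1=7
CMP R3, 5  (cmp 7,5)
JGT L1: taken
after ADD R2, 20: R2=34+20=54
after SUB R2, R3: R2=54-7=47
after SHR R4, 3: R4=0>>3=0
after SUB R3, 1: R3=7-1=6
CMP R3, 5  (cmp 6,5)
JGT L1: taken
after ADD R2, 20: R2=47+20=67
after SUB R2, R3: R2=67-6=61
after SHR R4, 3: R4=0>>3=0
after SUB R3, 1: R3=6-1=5
CMP R3, 5  (cmp 5,5)
JGT L1: not taken
halt.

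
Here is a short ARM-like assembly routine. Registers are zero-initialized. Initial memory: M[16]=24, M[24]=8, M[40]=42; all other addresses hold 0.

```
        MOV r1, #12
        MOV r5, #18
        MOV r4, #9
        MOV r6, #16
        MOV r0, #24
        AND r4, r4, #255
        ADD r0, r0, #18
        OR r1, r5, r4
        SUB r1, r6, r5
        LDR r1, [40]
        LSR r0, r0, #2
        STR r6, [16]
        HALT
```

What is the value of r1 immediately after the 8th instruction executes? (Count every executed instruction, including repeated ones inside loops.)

27

after MOV r1, #12: r1=12
after MOV r5, #18: r5=18
after MOV r4, #9: r4=9
after MOV r6, #16: r6=16
after MOV r0, #24: r0=24
after AND r4, r4, #255: r4=9&255=9
after ADD r0, r0, #18: r0=24+18=42
after OR r1, r5, r4: r1=18|9=27
After step 8: r1 = 27.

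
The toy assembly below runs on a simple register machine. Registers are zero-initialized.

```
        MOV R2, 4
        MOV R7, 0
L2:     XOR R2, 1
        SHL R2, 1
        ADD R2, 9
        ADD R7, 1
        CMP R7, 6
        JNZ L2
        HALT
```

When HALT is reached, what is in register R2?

after MOV R2, 4: R2=4
after MOV R7, 0: R7=0
after XOR R2, 1: R2=4^1=5
after SHL R2, 1: R2=5<<1=10
after ADD R2, 9: R2=10+9=19
after ADD R7, 1: R7=0+1=1
CMP R7, 6  (cmp 1,6)
JNZ L2: taken
after XOR R2, 1: R2=19^1=18
after SHL R2, 1: R2=18<<1=36
after ADD R2, 9: R2=36+9=45
after ADD R7, 1: R7=1+1=2
CMP R7, 6  (cmp 2,6)
JNZ L2: taken
after XOR R2, 1: R2=45^1=44
after SHL R2, 1: R2=44<<1=88
after ADD R2, 9: R2=88+9=97
after ADD R7, 1: R7=2+1=3
CMP R7, 6  (cmp 3,6)
JNZ L2: taken
after XOR R2, 1: R2=97^1=96
after SHL R2, 1: R2=96<<1=192
after ADD R2, 9: R2=192+9=201
after ADD R7, 1: R7=3+1=4
CMP R7, 6  (cmp 4,6)
JNZ L2: taken
after XOR R2, 1: R2=201^1=200
after SHL R2, 1: R2=200<<1=400
after ADD R2, 9: R2=400+9=409
after ADD R7, 1: R7=4+1=5
CMP R7, 6  (cmp 5,6)
JNZ L2: taken
after XOR R2, 1: R2=409^1=408
after SHL R2, 1: R2=408<<1=816
after ADD R2, 9: R2=816+9=825
after ADD R7, 1: R7=5+1=6
CMP R7, 6  (cmp 6,6)
JNZ L2: not taken
halt.

825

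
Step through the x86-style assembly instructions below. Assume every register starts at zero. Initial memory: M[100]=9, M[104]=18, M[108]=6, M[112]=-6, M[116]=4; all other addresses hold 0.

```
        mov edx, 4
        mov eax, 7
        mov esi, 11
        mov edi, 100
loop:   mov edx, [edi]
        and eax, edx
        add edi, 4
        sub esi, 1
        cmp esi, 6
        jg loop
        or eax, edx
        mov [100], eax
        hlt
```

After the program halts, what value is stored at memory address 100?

4

mov edx, 4 → edx=4
mov eax, 7 → eax=7
mov esi, 11 → esi=11
mov edi, 100 → edi=100
mov edx, [edi] → edx=M[100]=9
and eax, edx → eax=7&9=1
add edi, 4 → edi=100+4=104
sub esi, 1 → esi=11-1=10
cmp esi, 6  (cmp 10,6)
jg loop: taken
mov edx, [edi] → edx=M[104]=18
and eax, edx → eax=1&18=0
add edi, 4 → edi=104+4=108
sub esi, 1 → esi=10-1=9
cmp esi, 6  (cmp 9,6)
jg loop: taken
mov edx, [edi] → edx=M[108]=6
and eax, edx → eax=0&6=0
add edi, 4 → edi=108+4=112
sub esi, 1 → esi=9-1=8
cmp esi, 6  (cmp 8,6)
jg loop: taken
mov edx, [edi] → edx=M[112]=-6
and eax, edx → eax=0&(-6)=0
add edi, 4 → edi=112+4=116
sub esi, 1 → esi=8-1=7
cmp esi, 6  (cmp 7,6)
jg loop: taken
mov edx, [edi] → edx=M[116]=4
and eax, edx → eax=0&4=0
add edi, 4 → edi=116+4=120
sub esi, 1 → esi=7-1=6
cmp esi, 6  (cmp 6,6)
jg loop: not taken
or eax, edx → eax=0|4=4
mov [100], eax → M[100]=4
halt.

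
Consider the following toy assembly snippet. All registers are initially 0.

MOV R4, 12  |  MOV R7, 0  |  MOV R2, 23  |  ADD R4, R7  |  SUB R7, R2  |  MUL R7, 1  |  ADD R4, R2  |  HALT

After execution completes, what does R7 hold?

after MOV R4, 12: R4=12
after MOV R7, 0: R7=0
after MOV R2, 23: R2=23
after ADD R4, R7: R4=12+0=12
after SUB R7, R2: R7=0-23=-23
after MUL R7, 1: R7=(-23)*1=-23
after ADD R4, R2: R4=12+23=35
halt.

-23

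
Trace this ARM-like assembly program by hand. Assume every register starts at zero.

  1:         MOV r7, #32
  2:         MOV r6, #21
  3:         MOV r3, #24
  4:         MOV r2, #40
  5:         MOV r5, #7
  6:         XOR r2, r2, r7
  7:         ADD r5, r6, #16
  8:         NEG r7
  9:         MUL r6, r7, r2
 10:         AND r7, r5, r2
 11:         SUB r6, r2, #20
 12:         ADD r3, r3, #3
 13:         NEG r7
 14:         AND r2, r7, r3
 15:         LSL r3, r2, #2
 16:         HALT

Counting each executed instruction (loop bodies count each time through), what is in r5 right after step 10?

37

after MOV r7, #32: r7=32
after MOV r6, #21: r6=21
after MOV r3, #24: r3=24
after MOV r2, #40: r2=40
after MOV r5, #7: r5=7
after XOR r2, r2, r7: r2=40^32=8
after ADD r5, r6, #16: r5=21+16=37
after NEG r7: r7=-(32)=-32
after MUL r6, r7, r2: r6=(-32)*8=-256
after AND r7, r5, r2: r7=37&8=0
After step 10: r5 = 37.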